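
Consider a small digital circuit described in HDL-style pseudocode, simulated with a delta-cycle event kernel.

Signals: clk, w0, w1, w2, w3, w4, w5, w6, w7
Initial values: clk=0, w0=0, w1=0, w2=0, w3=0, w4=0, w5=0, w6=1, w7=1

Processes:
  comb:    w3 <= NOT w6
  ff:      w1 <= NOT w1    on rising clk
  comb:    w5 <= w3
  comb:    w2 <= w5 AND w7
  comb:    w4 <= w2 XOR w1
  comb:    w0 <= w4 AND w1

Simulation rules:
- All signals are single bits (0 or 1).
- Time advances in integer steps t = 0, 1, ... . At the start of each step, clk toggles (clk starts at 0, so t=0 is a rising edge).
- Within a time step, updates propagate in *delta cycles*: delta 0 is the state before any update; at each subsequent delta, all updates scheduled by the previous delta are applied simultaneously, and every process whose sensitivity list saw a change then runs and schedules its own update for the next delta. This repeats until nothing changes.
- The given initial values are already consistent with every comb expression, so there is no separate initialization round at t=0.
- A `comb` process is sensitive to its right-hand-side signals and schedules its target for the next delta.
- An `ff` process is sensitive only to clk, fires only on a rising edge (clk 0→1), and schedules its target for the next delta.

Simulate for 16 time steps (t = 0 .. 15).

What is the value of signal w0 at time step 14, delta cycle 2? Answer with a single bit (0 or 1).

1

[bits: w0,w4,w6,w1,w5,clk,w3,w7,w2]
t=0: Δ0=001000010 Δ1=001001010 Δ2=001101010 Δ3=011101010 Δ4=111101010 | 4Δ
t=1: Δ0=111101010 Δ1=111100010 | 1Δ
t=2: Δ0=111100010 Δ1=111101010 Δ2=111001010 Δ3=001001010 | 3Δ
t=3: Δ0=001001010 Δ1=001000010 | 1Δ
t=4: Δ0=001000010 Δ1=001001010 Δ2=001101010 Δ3=011101010 Δ4=111101010 | 4Δ
t=5: Δ0=111101010 Δ1=111100010 | 1Δ
t=6: Δ0=111100010 Δ1=111101010 Δ2=111001010 Δ3=001001010 | 3Δ
t=7: Δ0=001001010 Δ1=001000010 | 1Δ
t=8: Δ0=001000010 Δ1=001001010 Δ2=001101010 Δ3=011101010 Δ4=111101010 | 4Δ
t=9: Δ0=111101010 Δ1=111100010 | 1Δ
t=10: Δ0=111100010 Δ1=111101010 Δ2=111001010 Δ3=001001010 | 3Δ
t=11: Δ0=001001010 Δ1=001000010 | 1Δ
t=12: Δ0=001000010 Δ1=001001010 Δ2=001101010 Δ3=011101010 Δ4=111101010 | 4Δ
t=13: Δ0=111101010 Δ1=111100010 | 1Δ
t=14: Δ0=111100010 Δ1=111101010 Δ2=111001010 Δ3=001001010 | 3Δ
t=15: Δ0=001001010 Δ1=001000010 | 1Δ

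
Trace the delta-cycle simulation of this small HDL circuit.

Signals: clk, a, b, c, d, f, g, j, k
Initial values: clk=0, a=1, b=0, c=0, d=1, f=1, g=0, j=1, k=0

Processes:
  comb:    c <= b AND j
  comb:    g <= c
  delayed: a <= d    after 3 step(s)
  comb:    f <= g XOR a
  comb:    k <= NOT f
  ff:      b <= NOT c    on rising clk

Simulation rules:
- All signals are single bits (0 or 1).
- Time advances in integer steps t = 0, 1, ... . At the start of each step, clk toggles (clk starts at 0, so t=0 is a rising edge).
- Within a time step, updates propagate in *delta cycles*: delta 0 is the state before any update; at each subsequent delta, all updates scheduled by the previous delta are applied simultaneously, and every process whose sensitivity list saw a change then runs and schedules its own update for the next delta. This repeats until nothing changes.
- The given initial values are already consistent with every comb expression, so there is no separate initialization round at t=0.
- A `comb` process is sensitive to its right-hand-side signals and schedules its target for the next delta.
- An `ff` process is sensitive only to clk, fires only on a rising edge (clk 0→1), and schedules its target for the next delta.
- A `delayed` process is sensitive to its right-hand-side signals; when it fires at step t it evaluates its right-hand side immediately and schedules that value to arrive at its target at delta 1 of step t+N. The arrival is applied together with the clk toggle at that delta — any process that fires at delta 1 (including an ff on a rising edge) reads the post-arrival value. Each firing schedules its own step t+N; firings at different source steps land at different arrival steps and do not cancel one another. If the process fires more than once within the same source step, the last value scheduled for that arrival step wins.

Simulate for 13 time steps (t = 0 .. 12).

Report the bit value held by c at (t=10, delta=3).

t=0 Δ0: a=1 c=0 k=0 f=1 g=0 d=1 j=1 clk=0 b=0
  Δ1: clk:0→1
  Δ2: b:0→1
  Δ3: c:0→1
  Δ4: g:0→1
  Δ5: f:1→0
  Δ6: k:0→1
  (6Δ to stable)
t=1 Δ0: a=1 c=1 k=1 f=0 g=1 d=1 j=1 clk=1 b=1
  Δ1: clk:1→0
  (1Δ to stable)
t=2 Δ0: a=1 c=1 k=1 f=0 g=1 d=1 j=1 clk=0 b=1
  Δ1: clk:0→1
  Δ2: b:1→0
  Δ3: c:1→0
  Δ4: g:1→0
  Δ5: f:0→1
  Δ6: k:1→0
  (6Δ to stable)
t=3 Δ0: a=1 c=0 k=0 f=1 g=0 d=1 j=1 clk=1 b=0
  Δ1: clk:1→0
  (1Δ to stable)
t=4 Δ0: a=1 c=0 k=0 f=1 g=0 d=1 j=1 clk=0 b=0
  Δ1: clk:0→1
  Δ2: b:0→1
  Δ3: c:0→1
  Δ4: g:0→1
  Δ5: f:1→0
  Δ6: k:0→1
  (6Δ to stable)
t=5 Δ0: a=1 c=1 k=1 f=0 g=1 d=1 j=1 clk=1 b=1
  Δ1: clk:1→0
  (1Δ to stable)
t=6 Δ0: a=1 c=1 k=1 f=0 g=1 d=1 j=1 clk=0 b=1
  Δ1: clk:0→1
  Δ2: b:1→0
  Δ3: c:1→0
  Δ4: g:1→0
  Δ5: f:0→1
  Δ6: k:1→0
  (6Δ to stable)
t=7 Δ0: a=1 c=0 k=0 f=1 g=0 d=1 j=1 clk=1 b=0
  Δ1: clk:1→0
  (1Δ to stable)
t=8 Δ0: a=1 c=0 k=0 f=1 g=0 d=1 j=1 clk=0 b=0
  Δ1: clk:0→1
  Δ2: b:0→1
  Δ3: c:0→1
  Δ4: g:0→1
  Δ5: f:1→0
  Δ6: k:0→1
  (6Δ to stable)
t=9 Δ0: a=1 c=1 k=1 f=0 g=1 d=1 j=1 clk=1 b=1
  Δ1: clk:1→0
  (1Δ to stable)
t=10 Δ0: a=1 c=1 k=1 f=0 g=1 d=1 j=1 clk=0 b=1
  Δ1: clk:0→1
  Δ2: b:1→0
  Δ3: c:1→0
  Δ4: g:1→0
  Δ5: f:0→1
  Δ6: k:1→0
  (6Δ to stable)
t=11 Δ0: a=1 c=0 k=0 f=1 g=0 d=1 j=1 clk=1 b=0
  Δ1: clk:1→0
  (1Δ to stable)
t=12 Δ0: a=1 c=0 k=0 f=1 g=0 d=1 j=1 clk=0 b=0
  Δ1: clk:0→1
  Δ2: b:0→1
  Δ3: c:0→1
  Δ4: g:0→1
  Δ5: f:1→0
  Δ6: k:0→1
  (6Δ to stable)

0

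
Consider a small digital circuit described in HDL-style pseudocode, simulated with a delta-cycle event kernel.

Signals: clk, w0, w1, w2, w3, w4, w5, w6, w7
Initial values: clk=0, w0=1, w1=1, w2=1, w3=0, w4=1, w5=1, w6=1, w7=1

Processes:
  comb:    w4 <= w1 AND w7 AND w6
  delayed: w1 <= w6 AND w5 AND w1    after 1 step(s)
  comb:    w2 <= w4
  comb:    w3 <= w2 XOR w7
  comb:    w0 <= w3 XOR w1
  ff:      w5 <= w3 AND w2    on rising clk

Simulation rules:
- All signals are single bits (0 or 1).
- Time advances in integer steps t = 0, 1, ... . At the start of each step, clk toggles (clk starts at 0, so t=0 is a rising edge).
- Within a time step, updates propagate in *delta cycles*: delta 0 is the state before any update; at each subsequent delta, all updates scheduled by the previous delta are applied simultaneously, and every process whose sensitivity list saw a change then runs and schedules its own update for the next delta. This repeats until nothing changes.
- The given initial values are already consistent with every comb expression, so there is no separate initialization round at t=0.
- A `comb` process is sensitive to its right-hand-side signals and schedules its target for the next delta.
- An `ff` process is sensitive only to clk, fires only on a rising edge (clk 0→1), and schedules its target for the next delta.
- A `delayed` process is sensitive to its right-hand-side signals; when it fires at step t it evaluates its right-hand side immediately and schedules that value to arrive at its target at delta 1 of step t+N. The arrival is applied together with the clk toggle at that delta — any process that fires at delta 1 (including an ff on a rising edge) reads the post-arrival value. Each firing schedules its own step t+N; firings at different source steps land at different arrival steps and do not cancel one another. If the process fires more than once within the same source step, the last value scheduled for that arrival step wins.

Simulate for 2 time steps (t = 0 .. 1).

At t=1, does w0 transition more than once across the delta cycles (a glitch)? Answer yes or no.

t=0 Δ0: w4=1 w5=1 w1=1 w0=1 w7=1 w3=0 clk=0 w2=1 w6=1
  Δ1: clk:0→1
  Δ2: w5:1→0
  (2Δ to stable)
t=1 Δ0: w4=1 w5=0 w1=1 w0=1 w7=1 w3=0 clk=1 w2=1 w6=1
  Δ1: w1:1→0, clk:1→0
  Δ2: w4:1→0, w0:1→0
  Δ3: w2:1→0
  Δ4: w3:0→1
  Δ5: w0:0→1
  (5Δ to stable)

yes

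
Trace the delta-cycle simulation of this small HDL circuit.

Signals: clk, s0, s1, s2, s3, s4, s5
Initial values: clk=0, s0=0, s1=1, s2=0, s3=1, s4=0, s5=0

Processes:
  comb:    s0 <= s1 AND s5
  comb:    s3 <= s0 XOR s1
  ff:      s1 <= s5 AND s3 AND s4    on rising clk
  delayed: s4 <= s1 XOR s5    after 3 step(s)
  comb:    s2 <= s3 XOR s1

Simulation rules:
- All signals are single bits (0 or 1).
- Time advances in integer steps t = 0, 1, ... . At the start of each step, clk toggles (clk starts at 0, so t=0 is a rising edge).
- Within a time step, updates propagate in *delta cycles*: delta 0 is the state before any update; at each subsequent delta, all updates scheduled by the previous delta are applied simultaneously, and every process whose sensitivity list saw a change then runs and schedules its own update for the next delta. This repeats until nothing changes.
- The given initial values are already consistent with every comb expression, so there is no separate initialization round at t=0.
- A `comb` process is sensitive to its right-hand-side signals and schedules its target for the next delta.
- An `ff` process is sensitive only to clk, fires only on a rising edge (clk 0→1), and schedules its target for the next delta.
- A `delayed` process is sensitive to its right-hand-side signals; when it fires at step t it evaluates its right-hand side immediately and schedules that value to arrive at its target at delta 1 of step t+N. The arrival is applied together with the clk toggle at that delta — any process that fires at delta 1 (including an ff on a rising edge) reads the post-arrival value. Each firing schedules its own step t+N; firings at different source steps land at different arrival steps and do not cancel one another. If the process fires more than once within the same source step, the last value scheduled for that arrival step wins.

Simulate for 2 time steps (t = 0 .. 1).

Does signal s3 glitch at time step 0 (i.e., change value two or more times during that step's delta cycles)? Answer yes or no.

t=0 Δ0: s2=0 clk=0 s1=1 s5=0 s3=1 s4=0 s0=0
  Δ1: clk:0→1
  Δ2: s1:1→0
  Δ3: s2:0→1, s3:1→0
  Δ4: s2:1→0
  (4Δ to stable)
t=1 Δ0: s2=0 clk=1 s1=0 s5=0 s3=0 s4=0 s0=0
  Δ1: clk:1→0
  (1Δ to stable)

no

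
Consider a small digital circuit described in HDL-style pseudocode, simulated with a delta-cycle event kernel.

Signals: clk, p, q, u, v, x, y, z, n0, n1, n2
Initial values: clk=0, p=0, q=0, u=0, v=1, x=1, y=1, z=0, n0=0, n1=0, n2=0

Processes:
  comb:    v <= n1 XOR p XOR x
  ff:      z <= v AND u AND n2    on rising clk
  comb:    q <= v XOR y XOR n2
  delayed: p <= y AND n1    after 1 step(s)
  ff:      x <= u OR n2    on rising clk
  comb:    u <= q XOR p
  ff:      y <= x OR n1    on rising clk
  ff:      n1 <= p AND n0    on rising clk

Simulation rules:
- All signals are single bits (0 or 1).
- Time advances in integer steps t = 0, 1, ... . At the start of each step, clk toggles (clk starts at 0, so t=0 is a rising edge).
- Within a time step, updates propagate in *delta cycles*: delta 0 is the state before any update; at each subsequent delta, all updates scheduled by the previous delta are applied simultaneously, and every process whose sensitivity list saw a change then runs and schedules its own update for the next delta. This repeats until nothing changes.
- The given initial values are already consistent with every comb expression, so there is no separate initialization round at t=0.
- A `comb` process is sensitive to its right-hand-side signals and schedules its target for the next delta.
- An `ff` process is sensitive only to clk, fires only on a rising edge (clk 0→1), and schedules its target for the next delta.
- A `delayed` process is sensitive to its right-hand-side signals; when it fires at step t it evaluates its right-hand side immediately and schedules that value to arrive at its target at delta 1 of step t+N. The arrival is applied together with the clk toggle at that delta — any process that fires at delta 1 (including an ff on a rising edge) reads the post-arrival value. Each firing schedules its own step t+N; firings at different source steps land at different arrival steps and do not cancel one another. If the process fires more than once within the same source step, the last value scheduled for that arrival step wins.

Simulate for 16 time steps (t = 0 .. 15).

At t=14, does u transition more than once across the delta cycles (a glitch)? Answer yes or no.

yes

[bits: p,n1,n0,q,n2,u,clk,z,x,v,y]
t=0: Δ0=00000000111 Δ1=00000010111 Δ2=00000010011 Δ3=00000010001 Δ4=00010010001 Δ5=00010110001 | 5Δ
t=1: Δ0=00010110001 Δ1=00010100001 | 1Δ
t=2: Δ0=00010100001 Δ1=00010110001 Δ2=00010110100 Δ3=00000110110 Δ4=00010010110 Δ5=00010110110 | 5Δ
t=3: Δ0=00010110110 Δ1=00010100110 | 1Δ
t=4: Δ0=00010100110 Δ1=00010110110 Δ2=00010110111 Δ3=00000110111 Δ4=00000010111 | 4Δ
t=5: Δ0=00000010111 Δ1=00000000111 | 1Δ
t=6: Δ0=00000000111 Δ1=00000010111 Δ2=00000010011 Δ3=00000010001 Δ4=00010010001 Δ5=00010110001 | 5Δ
t=7: Δ0=00010110001 Δ1=00010100001 | 1Δ
t=8: Δ0=00010100001 Δ1=00010110001 Δ2=00010110100 Δ3=00000110110 Δ4=00010010110 Δ5=00010110110 | 5Δ
t=9: Δ0=00010110110 Δ1=00010100110 | 1Δ
t=10: Δ0=00010100110 Δ1=00010110110 Δ2=00010110111 Δ3=00000110111 Δ4=00000010111 | 4Δ
t=11: Δ0=00000010111 Δ1=00000000111 | 1Δ
t=12: Δ0=00000000111 Δ1=00000010111 Δ2=00000010011 Δ3=00000010001 Δ4=00010010001 Δ5=00010110001 | 5Δ
t=13: Δ0=00010110001 Δ1=00010100001 | 1Δ
t=14: Δ0=00010100001 Δ1=00010110001 Δ2=00010110100 Δ3=00000110110 Δ4=00010010110 Δ5=00010110110 | 5Δ
t=15: Δ0=00010110110 Δ1=00010100110 | 1Δ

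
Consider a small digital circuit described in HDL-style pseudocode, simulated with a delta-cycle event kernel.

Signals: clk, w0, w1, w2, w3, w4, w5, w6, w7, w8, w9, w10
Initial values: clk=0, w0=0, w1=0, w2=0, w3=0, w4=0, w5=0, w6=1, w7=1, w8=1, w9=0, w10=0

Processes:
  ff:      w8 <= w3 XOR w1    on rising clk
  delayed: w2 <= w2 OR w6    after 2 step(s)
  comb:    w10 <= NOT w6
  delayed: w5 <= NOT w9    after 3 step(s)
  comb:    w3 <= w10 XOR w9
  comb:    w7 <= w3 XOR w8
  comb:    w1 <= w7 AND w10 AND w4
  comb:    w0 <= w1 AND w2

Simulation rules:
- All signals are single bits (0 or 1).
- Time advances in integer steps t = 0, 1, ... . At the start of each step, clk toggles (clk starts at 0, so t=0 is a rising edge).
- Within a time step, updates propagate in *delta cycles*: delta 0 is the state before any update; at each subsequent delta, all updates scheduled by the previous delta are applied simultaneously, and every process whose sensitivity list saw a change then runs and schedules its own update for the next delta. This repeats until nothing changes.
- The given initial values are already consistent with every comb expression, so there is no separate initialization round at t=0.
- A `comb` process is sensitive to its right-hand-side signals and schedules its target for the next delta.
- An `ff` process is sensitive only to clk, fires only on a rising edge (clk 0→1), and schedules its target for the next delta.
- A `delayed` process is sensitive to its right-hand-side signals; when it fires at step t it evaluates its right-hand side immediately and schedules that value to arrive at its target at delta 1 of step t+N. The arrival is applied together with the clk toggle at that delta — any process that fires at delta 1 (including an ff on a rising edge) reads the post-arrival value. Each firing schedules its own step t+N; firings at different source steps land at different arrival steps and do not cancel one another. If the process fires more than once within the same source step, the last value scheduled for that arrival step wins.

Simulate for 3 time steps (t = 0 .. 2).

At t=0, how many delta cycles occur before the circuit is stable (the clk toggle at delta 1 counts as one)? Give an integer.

3

t0.Δ0 w4=0 w2=0 w6=1 w7=1 w8=1 clk=0 w3=0 w0=0 w9=0 w10=0 w1=0 w5=0
t0.Δ1 w4=0 w2=0 w6=1 w7=1 w8=1 clk=1 w3=0 w0=0 w9=0 w10=0 w1=0 w5=0
t0.Δ2 w4=0 w2=0 w6=1 w7=1 w8=0 clk=1 w3=0 w0=0 w9=0 w10=0 w1=0 w5=0
t0.Δ3 w4=0 w2=0 w6=1 w7=0 w8=0 clk=1 w3=0 w0=0 w9=0 w10=0 w1=0 w5=0
t1.Δ0 w4=0 w2=0 w6=1 w7=0 w8=0 clk=1 w3=0 w0=0 w9=0 w10=0 w1=0 w5=0
t1.Δ1 w4=0 w2=0 w6=1 w7=0 w8=0 clk=0 w3=0 w0=0 w9=0 w10=0 w1=0 w5=0
t2.Δ0 w4=0 w2=0 w6=1 w7=0 w8=0 clk=0 w3=0 w0=0 w9=0 w10=0 w1=0 w5=0
t2.Δ1 w4=0 w2=0 w6=1 w7=0 w8=0 clk=1 w3=0 w0=0 w9=0 w10=0 w1=0 w5=0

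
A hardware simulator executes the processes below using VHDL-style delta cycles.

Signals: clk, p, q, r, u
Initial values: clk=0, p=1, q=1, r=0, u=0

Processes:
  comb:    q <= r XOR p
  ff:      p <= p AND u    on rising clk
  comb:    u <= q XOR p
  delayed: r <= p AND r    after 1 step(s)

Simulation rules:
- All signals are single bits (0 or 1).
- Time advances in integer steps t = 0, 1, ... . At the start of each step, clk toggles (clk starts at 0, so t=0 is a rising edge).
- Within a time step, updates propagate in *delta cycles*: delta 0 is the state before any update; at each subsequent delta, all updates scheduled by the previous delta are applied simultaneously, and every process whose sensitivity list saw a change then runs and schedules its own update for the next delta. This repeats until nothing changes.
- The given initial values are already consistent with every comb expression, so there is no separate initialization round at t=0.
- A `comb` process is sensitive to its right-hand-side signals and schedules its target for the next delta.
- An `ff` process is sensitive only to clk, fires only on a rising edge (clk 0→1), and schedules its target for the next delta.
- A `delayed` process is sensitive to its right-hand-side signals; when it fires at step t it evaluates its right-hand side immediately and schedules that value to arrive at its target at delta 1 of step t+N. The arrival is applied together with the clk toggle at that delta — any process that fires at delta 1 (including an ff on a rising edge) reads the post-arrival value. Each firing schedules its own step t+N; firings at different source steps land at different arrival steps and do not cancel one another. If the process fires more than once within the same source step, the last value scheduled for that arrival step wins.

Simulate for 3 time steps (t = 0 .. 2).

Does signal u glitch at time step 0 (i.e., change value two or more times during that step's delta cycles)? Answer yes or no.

t=0 Δ0: p=1 u=0 r=0 clk=0 q=1
  Δ1: clk:0→1
  Δ2: p:1→0
  Δ3: u:0→1, q:1→0
  Δ4: u:1→0
  (4Δ to stable)
t=1 Δ0: p=0 u=0 r=0 clk=1 q=0
  Δ1: clk:1→0
  (1Δ to stable)
t=2 Δ0: p=0 u=0 r=0 clk=0 q=0
  Δ1: clk:0→1
  (1Δ to stable)

yes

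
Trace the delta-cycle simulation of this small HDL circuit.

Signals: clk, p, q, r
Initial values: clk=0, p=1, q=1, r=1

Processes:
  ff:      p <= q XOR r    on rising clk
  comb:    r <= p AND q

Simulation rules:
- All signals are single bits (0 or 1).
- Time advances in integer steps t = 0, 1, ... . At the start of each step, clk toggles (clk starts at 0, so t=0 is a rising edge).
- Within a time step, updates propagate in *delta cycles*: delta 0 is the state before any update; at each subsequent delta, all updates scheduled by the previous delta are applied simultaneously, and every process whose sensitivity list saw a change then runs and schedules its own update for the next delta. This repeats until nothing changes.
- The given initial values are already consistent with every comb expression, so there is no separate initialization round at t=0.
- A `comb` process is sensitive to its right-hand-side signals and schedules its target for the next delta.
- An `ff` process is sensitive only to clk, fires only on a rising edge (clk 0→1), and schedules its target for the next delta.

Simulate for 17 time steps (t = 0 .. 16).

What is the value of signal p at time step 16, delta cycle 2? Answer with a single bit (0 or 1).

t=0 Δ0: r=1 q=1 p=1 clk=0
  Δ1: clk:0→1
  Δ2: p:1→0
  Δ3: r:1→0
  (3Δ to stable)
t=1 Δ0: r=0 q=1 p=0 clk=1
  Δ1: clk:1→0
  (1Δ to stable)
t=2 Δ0: r=0 q=1 p=0 clk=0
  Δ1: clk:0→1
  Δ2: p:0→1
  Δ3: r:0→1
  (3Δ to stable)
t=3 Δ0: r=1 q=1 p=1 clk=1
  Δ1: clk:1→0
  (1Δ to stable)
t=4 Δ0: r=1 q=1 p=1 clk=0
  Δ1: clk:0→1
  Δ2: p:1→0
  Δ3: r:1→0
  (3Δ to stable)
t=5 Δ0: r=0 q=1 p=0 clk=1
  Δ1: clk:1→0
  (1Δ to stable)
t=6 Δ0: r=0 q=1 p=0 clk=0
  Δ1: clk:0→1
  Δ2: p:0→1
  Δ3: r:0→1
  (3Δ to stable)
t=7 Δ0: r=1 q=1 p=1 clk=1
  Δ1: clk:1→0
  (1Δ to stable)
t=8 Δ0: r=1 q=1 p=1 clk=0
  Δ1: clk:0→1
  Δ2: p:1→0
  Δ3: r:1→0
  (3Δ to stable)
t=9 Δ0: r=0 q=1 p=0 clk=1
  Δ1: clk:1→0
  (1Δ to stable)
t=10 Δ0: r=0 q=1 p=0 clk=0
  Δ1: clk:0→1
  Δ2: p:0→1
  Δ3: r:0→1
  (3Δ to stable)
t=11 Δ0: r=1 q=1 p=1 clk=1
  Δ1: clk:1→0
  (1Δ to stable)
t=12 Δ0: r=1 q=1 p=1 clk=0
  Δ1: clk:0→1
  Δ2: p:1→0
  Δ3: r:1→0
  (3Δ to stable)
t=13 Δ0: r=0 q=1 p=0 clk=1
  Δ1: clk:1→0
  (1Δ to stable)
t=14 Δ0: r=0 q=1 p=0 clk=0
  Δ1: clk:0→1
  Δ2: p:0→1
  Δ3: r:0→1
  (3Δ to stable)
t=15 Δ0: r=1 q=1 p=1 clk=1
  Δ1: clk:1→0
  (1Δ to stable)
t=16 Δ0: r=1 q=1 p=1 clk=0
  Δ1: clk:0→1
  Δ2: p:1→0
  Δ3: r:1→0
  (3Δ to stable)

0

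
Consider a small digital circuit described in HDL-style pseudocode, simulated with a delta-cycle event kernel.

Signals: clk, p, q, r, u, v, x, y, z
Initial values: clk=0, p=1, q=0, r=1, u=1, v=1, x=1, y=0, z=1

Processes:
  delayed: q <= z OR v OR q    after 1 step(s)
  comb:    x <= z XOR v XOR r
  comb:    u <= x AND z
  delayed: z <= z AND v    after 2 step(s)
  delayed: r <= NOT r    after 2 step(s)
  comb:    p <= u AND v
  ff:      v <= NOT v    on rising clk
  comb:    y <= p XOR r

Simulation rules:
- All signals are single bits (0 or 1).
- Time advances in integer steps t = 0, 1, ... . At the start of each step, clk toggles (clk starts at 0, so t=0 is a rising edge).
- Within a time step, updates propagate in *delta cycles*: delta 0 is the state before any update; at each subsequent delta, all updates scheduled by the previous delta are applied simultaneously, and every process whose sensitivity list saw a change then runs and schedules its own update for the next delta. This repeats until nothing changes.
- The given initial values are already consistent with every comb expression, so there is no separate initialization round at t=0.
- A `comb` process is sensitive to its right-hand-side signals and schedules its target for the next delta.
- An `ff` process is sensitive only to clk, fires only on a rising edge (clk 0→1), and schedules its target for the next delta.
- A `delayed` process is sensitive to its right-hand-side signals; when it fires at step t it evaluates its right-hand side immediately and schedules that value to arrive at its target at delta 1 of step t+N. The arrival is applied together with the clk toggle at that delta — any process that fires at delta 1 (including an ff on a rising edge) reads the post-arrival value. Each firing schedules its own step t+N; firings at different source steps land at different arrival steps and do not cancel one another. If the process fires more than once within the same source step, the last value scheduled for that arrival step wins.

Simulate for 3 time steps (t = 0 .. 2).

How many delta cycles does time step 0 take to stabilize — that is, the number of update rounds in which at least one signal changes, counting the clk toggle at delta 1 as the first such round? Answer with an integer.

t=0 Δ0: q=0 clk=0 x=1 p=1 r=1 y=0 v=1 z=1 u=1
  Δ1: clk:0→1
  Δ2: v:1→0
  Δ3: x:1→0, p:1→0
  Δ4: y:0→1, u:1→0
  (4Δ to stable)
t=1 Δ0: q=0 clk=1 x=0 p=0 r=1 y=1 v=0 z=1 u=0
  Δ1: q:0→1, clk:1→0
  (1Δ to stable)
t=2 Δ0: q=1 clk=0 x=0 p=0 r=1 y=1 v=0 z=1 u=0
  Δ1: clk:0→1, z:1→0
  Δ2: x:0→1, v:0→1
  Δ3: x:1→0
  (3Δ to stable)

4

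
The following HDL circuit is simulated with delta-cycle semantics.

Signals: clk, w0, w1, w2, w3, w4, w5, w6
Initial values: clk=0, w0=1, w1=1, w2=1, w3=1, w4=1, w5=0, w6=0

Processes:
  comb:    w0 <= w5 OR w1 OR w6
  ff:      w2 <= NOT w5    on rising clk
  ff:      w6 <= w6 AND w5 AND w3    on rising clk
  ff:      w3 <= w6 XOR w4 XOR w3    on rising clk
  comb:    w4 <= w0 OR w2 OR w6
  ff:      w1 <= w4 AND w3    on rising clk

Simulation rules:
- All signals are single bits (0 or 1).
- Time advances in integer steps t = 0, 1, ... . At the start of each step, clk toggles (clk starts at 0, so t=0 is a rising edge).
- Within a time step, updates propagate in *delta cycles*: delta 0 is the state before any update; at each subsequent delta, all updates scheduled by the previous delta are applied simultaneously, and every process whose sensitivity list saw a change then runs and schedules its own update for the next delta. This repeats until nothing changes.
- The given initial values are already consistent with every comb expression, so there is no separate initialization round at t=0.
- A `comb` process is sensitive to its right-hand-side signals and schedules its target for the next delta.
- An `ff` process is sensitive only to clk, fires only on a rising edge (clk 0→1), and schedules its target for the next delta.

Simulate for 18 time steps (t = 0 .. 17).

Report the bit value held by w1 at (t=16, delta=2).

[bits: w0,w6,w1,w5,w3,clk,w4,w2]
t=0: Δ0=10101011 Δ1=10101111 Δ2=10100111 | 2Δ
t=1: Δ0=10100111 Δ1=10100011 | 1Δ
t=2: Δ0=10100011 Δ1=10100111 Δ2=10001111 Δ3=00001111 | 3Δ
t=3: Δ0=00001111 Δ1=00001011 | 1Δ
t=4: Δ0=00001011 Δ1=00001111 Δ2=00100111 Δ3=10100111 | 3Δ
t=5: Δ0=10100111 Δ1=10100011 | 1Δ
t=6: Δ0=10100011 Δ1=10100111 Δ2=10001111 Δ3=00001111 | 3Δ
t=7: Δ0=00001111 Δ1=00001011 | 1Δ
t=8: Δ0=00001011 Δ1=00001111 Δ2=00100111 Δ3=10100111 | 3Δ
t=9: Δ0=10100111 Δ1=10100011 | 1Δ
t=10: Δ0=10100011 Δ1=10100111 Δ2=10001111 Δ3=00001111 | 3Δ
t=11: Δ0=00001111 Δ1=00001011 | 1Δ
t=12: Δ0=00001011 Δ1=00001111 Δ2=00100111 Δ3=10100111 | 3Δ
t=13: Δ0=10100111 Δ1=10100011 | 1Δ
t=14: Δ0=10100011 Δ1=10100111 Δ2=10001111 Δ3=00001111 | 3Δ
t=15: Δ0=00001111 Δ1=00001011 | 1Δ
t=16: Δ0=00001011 Δ1=00001111 Δ2=00100111 Δ3=10100111 | 3Δ
t=17: Δ0=10100111 Δ1=10100011 | 1Δ

1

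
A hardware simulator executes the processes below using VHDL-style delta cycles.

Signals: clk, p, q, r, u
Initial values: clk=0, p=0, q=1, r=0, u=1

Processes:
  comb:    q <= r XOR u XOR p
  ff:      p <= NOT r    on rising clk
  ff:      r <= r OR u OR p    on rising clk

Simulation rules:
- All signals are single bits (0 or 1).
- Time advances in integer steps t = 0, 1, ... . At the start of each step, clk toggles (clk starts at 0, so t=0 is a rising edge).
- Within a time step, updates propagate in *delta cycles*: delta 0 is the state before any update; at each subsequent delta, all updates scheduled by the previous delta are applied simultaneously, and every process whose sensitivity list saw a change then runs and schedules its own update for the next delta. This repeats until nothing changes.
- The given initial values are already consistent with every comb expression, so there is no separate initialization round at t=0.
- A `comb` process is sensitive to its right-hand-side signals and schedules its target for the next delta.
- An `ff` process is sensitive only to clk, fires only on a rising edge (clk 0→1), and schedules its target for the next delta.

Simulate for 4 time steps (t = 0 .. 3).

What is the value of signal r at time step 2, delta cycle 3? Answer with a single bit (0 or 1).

t=0 Δ0: u=1 clk=0 p=0 q=1 r=0
  Δ1: clk:0→1
  Δ2: p:0→1, r:0→1
  (2Δ to stable)
t=1 Δ0: u=1 clk=1 p=1 q=1 r=1
  Δ1: clk:1→0
  (1Δ to stable)
t=2 Δ0: u=1 clk=0 p=1 q=1 r=1
  Δ1: clk:0→1
  Δ2: p:1→0
  Δ3: q:1→0
  (3Δ to stable)
t=3 Δ0: u=1 clk=1 p=0 q=0 r=1
  Δ1: clk:1→0
  (1Δ to stable)

1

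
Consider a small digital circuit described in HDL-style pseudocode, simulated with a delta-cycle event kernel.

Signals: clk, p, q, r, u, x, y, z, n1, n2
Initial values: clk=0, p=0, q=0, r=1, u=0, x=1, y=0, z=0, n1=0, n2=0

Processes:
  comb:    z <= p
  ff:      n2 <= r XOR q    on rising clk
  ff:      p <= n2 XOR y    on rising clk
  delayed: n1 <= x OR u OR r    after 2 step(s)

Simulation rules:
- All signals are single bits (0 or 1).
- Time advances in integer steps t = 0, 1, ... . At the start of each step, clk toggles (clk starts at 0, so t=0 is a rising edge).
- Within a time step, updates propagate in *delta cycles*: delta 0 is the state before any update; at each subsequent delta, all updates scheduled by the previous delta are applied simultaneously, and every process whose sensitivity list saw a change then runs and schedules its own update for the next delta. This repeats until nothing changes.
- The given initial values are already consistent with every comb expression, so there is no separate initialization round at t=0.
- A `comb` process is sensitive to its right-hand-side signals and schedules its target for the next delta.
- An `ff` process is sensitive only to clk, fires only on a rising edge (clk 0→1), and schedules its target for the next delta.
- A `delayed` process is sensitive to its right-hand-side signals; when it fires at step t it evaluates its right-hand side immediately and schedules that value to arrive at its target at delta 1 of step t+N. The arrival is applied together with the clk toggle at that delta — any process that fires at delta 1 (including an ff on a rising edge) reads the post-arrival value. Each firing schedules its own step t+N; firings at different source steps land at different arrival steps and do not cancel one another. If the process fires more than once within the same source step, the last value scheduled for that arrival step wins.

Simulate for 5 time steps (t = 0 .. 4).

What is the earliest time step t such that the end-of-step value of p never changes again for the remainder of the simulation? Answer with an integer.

t=0 Δ0: r=1 n1=0 u=0 q=0 p=0 z=0 clk=0 y=0 x=1 n2=0
  Δ1: clk:0→1
  Δ2: n2:0→1
  (2Δ to stable)
t=1 Δ0: r=1 n1=0 u=0 q=0 p=0 z=0 clk=1 y=0 x=1 n2=1
  Δ1: clk:1→0
  (1Δ to stable)
t=2 Δ0: r=1 n1=0 u=0 q=0 p=0 z=0 clk=0 y=0 x=1 n2=1
  Δ1: clk:0→1
  Δ2: p:0→1
  Δ3: z:0→1
  (3Δ to stable)
t=3 Δ0: r=1 n1=0 u=0 q=0 p=1 z=1 clk=1 y=0 x=1 n2=1
  Δ1: clk:1→0
  (1Δ to stable)
t=4 Δ0: r=1 n1=0 u=0 q=0 p=1 z=1 clk=0 y=0 x=1 n2=1
  Δ1: clk:0→1
  (1Δ to stable)

2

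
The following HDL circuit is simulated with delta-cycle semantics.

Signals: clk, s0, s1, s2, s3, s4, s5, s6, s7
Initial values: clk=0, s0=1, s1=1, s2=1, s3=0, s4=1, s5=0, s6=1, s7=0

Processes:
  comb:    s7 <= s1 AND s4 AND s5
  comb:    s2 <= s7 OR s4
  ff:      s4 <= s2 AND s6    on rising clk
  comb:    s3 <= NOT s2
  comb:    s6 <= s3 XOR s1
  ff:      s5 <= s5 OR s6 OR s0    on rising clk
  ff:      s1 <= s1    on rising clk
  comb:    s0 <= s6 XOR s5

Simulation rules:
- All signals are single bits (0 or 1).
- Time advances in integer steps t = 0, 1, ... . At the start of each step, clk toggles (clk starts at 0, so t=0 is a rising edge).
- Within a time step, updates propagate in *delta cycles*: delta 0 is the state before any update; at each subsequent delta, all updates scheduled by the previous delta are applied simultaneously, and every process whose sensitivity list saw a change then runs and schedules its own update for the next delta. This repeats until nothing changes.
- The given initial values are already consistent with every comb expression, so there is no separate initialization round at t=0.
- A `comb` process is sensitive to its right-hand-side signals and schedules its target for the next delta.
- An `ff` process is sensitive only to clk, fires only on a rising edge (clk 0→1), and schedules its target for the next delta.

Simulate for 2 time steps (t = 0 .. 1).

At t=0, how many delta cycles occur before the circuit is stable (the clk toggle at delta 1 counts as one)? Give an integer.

t=0 Δ0: s0=1 clk=0 s6=1 s2=1 s5=0 s4=1 s3=0 s1=1 s7=0
  Δ1: clk:0→1
  Δ2: s5:0→1
  Δ3: s0:1→0, s7:0→1
  (3Δ to stable)
t=1 Δ0: s0=0 clk=1 s6=1 s2=1 s5=1 s4=1 s3=0 s1=1 s7=1
  Δ1: clk:1→0
  (1Δ to stable)

3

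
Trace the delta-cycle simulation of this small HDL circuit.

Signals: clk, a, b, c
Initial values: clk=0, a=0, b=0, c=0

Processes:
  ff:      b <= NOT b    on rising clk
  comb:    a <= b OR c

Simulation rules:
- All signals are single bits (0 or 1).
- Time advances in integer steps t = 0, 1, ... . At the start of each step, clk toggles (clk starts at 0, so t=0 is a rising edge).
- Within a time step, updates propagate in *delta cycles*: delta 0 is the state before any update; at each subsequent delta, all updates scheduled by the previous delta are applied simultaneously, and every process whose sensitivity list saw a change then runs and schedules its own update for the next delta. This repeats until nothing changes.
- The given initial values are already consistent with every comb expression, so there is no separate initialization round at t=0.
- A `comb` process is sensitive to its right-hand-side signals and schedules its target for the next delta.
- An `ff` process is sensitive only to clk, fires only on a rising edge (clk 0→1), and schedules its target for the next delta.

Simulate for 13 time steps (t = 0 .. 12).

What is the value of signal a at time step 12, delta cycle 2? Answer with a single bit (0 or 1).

[bits: clk,b,a,c]
t=0: Δ0=0000 Δ1=1000 Δ2=1100 Δ3=1110 | 3Δ
t=1: Δ0=1110 Δ1=0110 | 1Δ
t=2: Δ0=0110 Δ1=1110 Δ2=1010 Δ3=1000 | 3Δ
t=3: Δ0=1000 Δ1=0000 | 1Δ
t=4: Δ0=0000 Δ1=1000 Δ2=1100 Δ3=1110 | 3Δ
t=5: Δ0=1110 Δ1=0110 | 1Δ
t=6: Δ0=0110 Δ1=1110 Δ2=1010 Δ3=1000 | 3Δ
t=7: Δ0=1000 Δ1=0000 | 1Δ
t=8: Δ0=0000 Δ1=1000 Δ2=1100 Δ3=1110 | 3Δ
t=9: Δ0=1110 Δ1=0110 | 1Δ
t=10: Δ0=0110 Δ1=1110 Δ2=1010 Δ3=1000 | 3Δ
t=11: Δ0=1000 Δ1=0000 | 1Δ
t=12: Δ0=0000 Δ1=1000 Δ2=1100 Δ3=1110 | 3Δ

0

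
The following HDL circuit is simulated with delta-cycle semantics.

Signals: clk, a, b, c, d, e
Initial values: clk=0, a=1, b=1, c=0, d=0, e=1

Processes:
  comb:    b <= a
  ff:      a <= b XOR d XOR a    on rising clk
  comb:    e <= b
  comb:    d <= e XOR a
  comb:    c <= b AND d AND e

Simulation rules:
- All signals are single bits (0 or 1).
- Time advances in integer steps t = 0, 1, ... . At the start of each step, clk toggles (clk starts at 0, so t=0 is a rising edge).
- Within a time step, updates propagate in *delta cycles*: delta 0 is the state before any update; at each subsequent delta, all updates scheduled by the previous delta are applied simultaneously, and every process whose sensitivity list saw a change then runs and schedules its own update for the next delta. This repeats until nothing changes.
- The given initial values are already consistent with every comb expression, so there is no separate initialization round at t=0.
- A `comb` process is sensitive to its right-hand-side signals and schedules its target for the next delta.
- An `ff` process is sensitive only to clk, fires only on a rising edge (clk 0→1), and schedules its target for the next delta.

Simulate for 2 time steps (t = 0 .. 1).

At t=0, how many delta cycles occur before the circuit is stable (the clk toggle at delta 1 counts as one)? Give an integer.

5

t0.Δ0 c=0 b=1 clk=0 d=0 a=1 e=1
t0.Δ1 c=0 b=1 clk=1 d=0 a=1 e=1
t0.Δ2 c=0 b=1 clk=1 d=0 a=0 e=1
t0.Δ3 c=0 b=0 clk=1 d=1 a=0 e=1
t0.Δ4 c=0 b=0 clk=1 d=1 a=0 e=0
t0.Δ5 c=0 b=0 clk=1 d=0 a=0 e=0
t1.Δ0 c=0 b=0 clk=1 d=0 a=0 e=0
t1.Δ1 c=0 b=0 clk=0 d=0 a=0 e=0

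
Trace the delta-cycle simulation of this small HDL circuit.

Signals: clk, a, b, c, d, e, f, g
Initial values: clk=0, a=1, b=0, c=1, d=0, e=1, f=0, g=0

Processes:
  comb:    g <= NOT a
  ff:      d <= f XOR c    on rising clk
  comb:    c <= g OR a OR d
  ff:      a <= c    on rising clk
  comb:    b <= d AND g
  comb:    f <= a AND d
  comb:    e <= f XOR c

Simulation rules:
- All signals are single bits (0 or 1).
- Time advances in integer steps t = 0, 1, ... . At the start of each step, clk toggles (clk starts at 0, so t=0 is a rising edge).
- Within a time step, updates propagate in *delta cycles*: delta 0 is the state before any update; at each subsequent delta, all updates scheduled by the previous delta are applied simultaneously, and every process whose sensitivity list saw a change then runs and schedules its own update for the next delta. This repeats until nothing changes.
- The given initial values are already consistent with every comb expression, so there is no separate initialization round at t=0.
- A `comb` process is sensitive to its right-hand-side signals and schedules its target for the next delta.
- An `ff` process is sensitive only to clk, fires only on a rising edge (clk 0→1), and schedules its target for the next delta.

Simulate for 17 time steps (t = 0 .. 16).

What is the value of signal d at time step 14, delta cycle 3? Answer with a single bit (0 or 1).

t0.Δ0 g=0 f=0 clk=0 e=1 b=0 c=1 d=0 a=1
t0.Δ1 g=0 f=0 clk=1 e=1 b=0 c=1 d=0 a=1
t0.Δ2 g=0 f=0 clk=1 e=1 b=0 c=1 d=1 a=1
t0.Δ3 g=0 f=1 clk=1 e=1 b=0 c=1 d=1 a=1
t0.Δ4 g=0 f=1 clk=1 e=0 b=0 c=1 d=1 a=1
t1.Δ0 g=0 f=1 clk=1 e=0 b=0 c=1 d=1 a=1
t1.Δ1 g=0 f=1 clk=0 e=0 b=0 c=1 d=1 a=1
t2.Δ0 g=0 f=1 clk=0 e=0 b=0 c=1 d=1 a=1
t2.Δ1 g=0 f=1 clk=1 e=0 b=0 c=1 d=1 a=1
t2.Δ2 g=0 f=1 clk=1 e=0 b=0 c=1 d=0 a=1
t2.Δ3 g=0 f=0 clk=1 e=0 b=0 c=1 d=0 a=1
t2.Δ4 g=0 f=0 clk=1 e=1 b=0 c=1 d=0 a=1
t3.Δ0 g=0 f=0 clk=1 e=1 b=0 c=1 d=0 a=1
t3.Δ1 g=0 f=0 clk=0 e=1 b=0 c=1 d=0 a=1
t4.Δ0 g=0 f=0 clk=0 e=1 b=0 c=1 d=0 a=1
t4.Δ1 g=0 f=0 clk=1 e=1 b=0 c=1 d=0 a=1
t4.Δ2 g=0 f=0 clk=1 e=1 b=0 c=1 d=1 a=1
t4.Δ3 g=0 f=1 clk=1 e=1 b=0 c=1 d=1 a=1
t4.Δ4 g=0 f=1 clk=1 e=0 b=0 c=1 d=1 a=1
t5.Δ0 g=0 f=1 clk=1 e=0 b=0 c=1 d=1 a=1
t5.Δ1 g=0 f=1 clk=0 e=0 b=0 c=1 d=1 a=1
t6.Δ0 g=0 f=1 clk=0 e=0 b=0 c=1 d=1 a=1
t6.Δ1 g=0 f=1 clk=1 e=0 b=0 c=1 d=1 a=1
t6.Δ2 g=0 f=1 clk=1 e=0 b=0 c=1 d=0 a=1
t6.Δ3 g=0 f=0 clk=1 e=0 b=0 c=1 d=0 a=1
t6.Δ4 g=0 f=0 clk=1 e=1 b=0 c=1 d=0 a=1
t7.Δ0 g=0 f=0 clk=1 e=1 b=0 c=1 d=0 a=1
t7.Δ1 g=0 f=0 clk=0 e=1 b=0 c=1 d=0 a=1
t8.Δ0 g=0 f=0 clk=0 e=1 b=0 c=1 d=0 a=1
t8.Δ1 g=0 f=0 clk=1 e=1 b=0 c=1 d=0 a=1
t8.Δ2 g=0 f=0 clk=1 e=1 b=0 c=1 d=1 a=1
t8.Δ3 g=0 f=1 clk=1 e=1 b=0 c=1 d=1 a=1
t8.Δ4 g=0 f=1 clk=1 e=0 b=0 c=1 d=1 a=1
t9.Δ0 g=0 f=1 clk=1 e=0 b=0 c=1 d=1 a=1
t9.Δ1 g=0 f=1 clk=0 e=0 b=0 c=1 d=1 a=1
t10.Δ0 g=0 f=1 clk=0 e=0 b=0 c=1 d=1 a=1
t10.Δ1 g=0 f=1 clk=1 e=0 b=0 c=1 d=1 a=1
t10.Δ2 g=0 f=1 clk=1 e=0 b=0 c=1 d=0 a=1
t10.Δ3 g=0 f=0 clk=1 e=0 b=0 c=1 d=0 a=1
t10.Δ4 g=0 f=0 clk=1 e=1 b=0 c=1 d=0 a=1
t11.Δ0 g=0 f=0 clk=1 e=1 b=0 c=1 d=0 a=1
t11.Δ1 g=0 f=0 clk=0 e=1 b=0 c=1 d=0 a=1
t12.Δ0 g=0 f=0 clk=0 e=1 b=0 c=1 d=0 a=1
t12.Δ1 g=0 f=0 clk=1 e=1 b=0 c=1 d=0 a=1
t12.Δ2 g=0 f=0 clk=1 e=1 b=0 c=1 d=1 a=1
t12.Δ3 g=0 f=1 clk=1 e=1 b=0 c=1 d=1 a=1
t12.Δ4 g=0 f=1 clk=1 e=0 b=0 c=1 d=1 a=1
t13.Δ0 g=0 f=1 clk=1 e=0 b=0 c=1 d=1 a=1
t13.Δ1 g=0 f=1 clk=0 e=0 b=0 c=1 d=1 a=1
t14.Δ0 g=0 f=1 clk=0 e=0 b=0 c=1 d=1 a=1
t14.Δ1 g=0 f=1 clk=1 e=0 b=0 c=1 d=1 a=1
t14.Δ2 g=0 f=1 clk=1 e=0 b=0 c=1 d=0 a=1
t14.Δ3 g=0 f=0 clk=1 e=0 b=0 c=1 d=0 a=1
t14.Δ4 g=0 f=0 clk=1 e=1 b=0 c=1 d=0 a=1
t15.Δ0 g=0 f=0 clk=1 e=1 b=0 c=1 d=0 a=1
t15.Δ1 g=0 f=0 clk=0 e=1 b=0 c=1 d=0 a=1
t16.Δ0 g=0 f=0 clk=0 e=1 b=0 c=1 d=0 a=1
t16.Δ1 g=0 f=0 clk=1 e=1 b=0 c=1 d=0 a=1
t16.Δ2 g=0 f=0 clk=1 e=1 b=0 c=1 d=1 a=1
t16.Δ3 g=0 f=1 clk=1 e=1 b=0 c=1 d=1 a=1
t16.Δ4 g=0 f=1 clk=1 e=0 b=0 c=1 d=1 a=1

0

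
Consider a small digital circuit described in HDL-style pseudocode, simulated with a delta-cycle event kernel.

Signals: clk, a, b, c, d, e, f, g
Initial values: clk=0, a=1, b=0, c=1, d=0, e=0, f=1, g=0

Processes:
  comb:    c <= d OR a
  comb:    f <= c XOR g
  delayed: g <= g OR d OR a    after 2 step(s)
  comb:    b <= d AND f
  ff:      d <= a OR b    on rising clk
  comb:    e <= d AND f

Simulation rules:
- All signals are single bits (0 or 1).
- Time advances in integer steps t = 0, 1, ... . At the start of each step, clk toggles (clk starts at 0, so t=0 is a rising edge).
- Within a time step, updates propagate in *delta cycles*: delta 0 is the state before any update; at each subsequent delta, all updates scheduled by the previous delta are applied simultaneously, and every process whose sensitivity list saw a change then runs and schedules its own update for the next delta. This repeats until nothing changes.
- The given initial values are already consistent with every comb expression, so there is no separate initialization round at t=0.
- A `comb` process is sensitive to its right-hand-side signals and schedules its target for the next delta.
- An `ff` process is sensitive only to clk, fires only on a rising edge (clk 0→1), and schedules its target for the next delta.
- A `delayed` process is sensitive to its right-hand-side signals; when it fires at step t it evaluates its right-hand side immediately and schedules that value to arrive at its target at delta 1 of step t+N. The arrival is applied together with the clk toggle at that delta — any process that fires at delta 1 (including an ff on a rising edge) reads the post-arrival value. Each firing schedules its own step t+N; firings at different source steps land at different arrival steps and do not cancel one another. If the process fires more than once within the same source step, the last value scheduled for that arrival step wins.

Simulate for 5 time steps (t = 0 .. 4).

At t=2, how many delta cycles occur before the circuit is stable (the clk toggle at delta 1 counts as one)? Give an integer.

3

t=0 Δ0: a=1 b=0 e=0 clk=0 d=0 g=0 f=1 c=1
  Δ1: clk:0→1
  Δ2: d:0→1
  Δ3: b:0→1, e:0→1
  (3Δ to stable)
t=1 Δ0: a=1 b=1 e=1 clk=1 d=1 g=0 f=1 c=1
  Δ1: clk:1→0
  (1Δ to stable)
t=2 Δ0: a=1 b=1 e=1 clk=0 d=1 g=0 f=1 c=1
  Δ1: clk:0→1, g:0→1
  Δ2: f:1→0
  Δ3: b:1→0, e:1→0
  (3Δ to stable)
t=3 Δ0: a=1 b=0 e=0 clk=1 d=1 g=1 f=0 c=1
  Δ1: clk:1→0
  (1Δ to stable)
t=4 Δ0: a=1 b=0 e=0 clk=0 d=1 g=1 f=0 c=1
  Δ1: clk:0→1
  (1Δ to stable)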